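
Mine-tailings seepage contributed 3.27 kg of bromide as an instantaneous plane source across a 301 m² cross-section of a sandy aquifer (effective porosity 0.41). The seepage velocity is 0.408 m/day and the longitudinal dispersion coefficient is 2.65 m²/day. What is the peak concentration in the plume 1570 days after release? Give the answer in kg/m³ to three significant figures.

0.000116 kg/m³

The peak of an instantaneous 1D plume sits at x = vt; there the Gaussian factor is 1 and C_max = M/(n_e·A·√(4πDt)), where n_e·A is the pore area the mass is dissolved in.
√(4πDt) = √(4π × 2.65 × 1570) = 228.7 m, so C_max = 3.27/(0.41 × 301 × 228.7) = 0.000116 kg/m³.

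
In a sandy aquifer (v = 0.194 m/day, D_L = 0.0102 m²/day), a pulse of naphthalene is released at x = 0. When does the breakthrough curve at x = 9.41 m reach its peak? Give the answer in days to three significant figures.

48.2 days

For the 1D instantaneous-source solution, setting ∂C/∂t = 0 at fixed x gives v²t² + 2Dt − x² = 0, so t = (√(D² + v²x²) − D)/v².
√(D² + v²x²) = √(0.0102² + 0.194² × 9.41²) = 1.826; v² = 0.037636.
t = (1.826 − 0.0102)/0.037636 = 48.2 days (vs. the pure-advection estimate x/v = 48.5 d).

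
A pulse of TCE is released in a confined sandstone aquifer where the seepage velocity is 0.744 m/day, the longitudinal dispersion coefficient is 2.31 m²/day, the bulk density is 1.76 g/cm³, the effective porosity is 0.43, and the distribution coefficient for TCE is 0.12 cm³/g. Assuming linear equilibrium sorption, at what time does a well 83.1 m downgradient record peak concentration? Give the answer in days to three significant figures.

Retardation factor R = 1 + ρ_b·K_d/n = 1 + 1.76 × 0.12/0.43 = 1.491.
Sorption retards both mechanisms: v_R = v/R = 0.4990 m/day, D_R = D/R = 1.549 m²/day.
Peak time from v_R²t² + 2D_R t − x² = 0: t = (√(D_R² + v_R²x²) − D_R)/v_R².
√(D_R² + v_R²x²) = √(1.549² + 0.4990² × 83.1²) = 41.50; v_R² = 0.2490.
t = (41.50 − 1.549)/0.2490 = 160 days.

160 days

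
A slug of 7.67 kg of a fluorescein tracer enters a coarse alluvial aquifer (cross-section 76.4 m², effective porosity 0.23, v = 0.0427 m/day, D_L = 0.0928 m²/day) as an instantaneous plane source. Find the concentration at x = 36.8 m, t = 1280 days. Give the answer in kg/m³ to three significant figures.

For an instantaneous plane source, C(x,t) = M/(n_e·A·√(4πDt)) · exp(−(x−vt)²/(4Dt)), with n_e·A the pore (flow) area.
Plume center vt = 0.0427 × 1280 = 54.656 m, so the well at 36.8 m is 17.856 m upgradient of the peak.
√(4πDt) = 38.64 m, giving peak height M/(n_e·A·√(4πDt)) = 7.67/(0.23 × 76.4 × 38.64) = 0.01130 kg/m³.
(x−vt)²/(4Dt) = (-17.856)²/(4 × 0.0928 × 1280) = 0.6710; exp(−0.6710) = 0.5112.
C = 0.01130 × 0.5112 = 0.00578 kg/m³.

0.00578 kg/m³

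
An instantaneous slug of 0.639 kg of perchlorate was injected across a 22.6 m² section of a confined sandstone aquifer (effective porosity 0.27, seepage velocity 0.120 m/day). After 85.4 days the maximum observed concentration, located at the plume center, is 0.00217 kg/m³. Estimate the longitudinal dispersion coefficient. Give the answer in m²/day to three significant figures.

At the plume center C_max = M/(n_e·A·√(4πDt)), so D = M²/(4πt·(n_e·A·C_max)²).
n_e·A·C_max = 0.27 × 22.6 × 0.00217 = 0.01324 kg/m.
D = 0.639²/(4π × 85.4 × 0.01324²) = 2.17 m²/day.

2.17 m²/day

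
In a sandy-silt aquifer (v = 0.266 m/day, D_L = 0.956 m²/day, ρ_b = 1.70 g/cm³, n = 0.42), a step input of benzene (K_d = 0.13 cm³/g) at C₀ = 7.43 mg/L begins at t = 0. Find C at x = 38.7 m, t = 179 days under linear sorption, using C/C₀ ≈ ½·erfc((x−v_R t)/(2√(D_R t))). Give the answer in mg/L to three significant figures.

2.29 mg/L

Retardation factor R = 1 + ρ_b·K_d/n = 1 + 1.70 × 0.13/0.42 = 1.526.
Sorption retards both mechanisms: v_R = v/R = 0.1743 m/day, D_R = D/R = 0.6265 m²/day.
v_R·t = 0.1743 × 179 = 31.1997 m; 2√(D_R t) = 21.18 m; argument = (38.7 − 31.1997)/21.18 = 0.3541.
C = C₀ × ½·erfc(0.3541) = 7.43 × 0.3083 = 2.29 mg/L.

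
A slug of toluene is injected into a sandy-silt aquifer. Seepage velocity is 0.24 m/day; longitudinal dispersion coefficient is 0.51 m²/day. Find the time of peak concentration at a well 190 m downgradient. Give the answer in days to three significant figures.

For the 1D instantaneous-source solution, setting ∂C/∂t = 0 at fixed x gives v²t² + 2Dt − x² = 0, so t = (√(D² + v²x²) − D)/v².
√(D² + v²x²) = √(0.51² + 0.24² × 190²) = 45.60; v² = 0.0576.
t = (45.60 − 0.51)/0.0576 = 783 days (vs. the pure-advection estimate x/v = 792 d).

783 days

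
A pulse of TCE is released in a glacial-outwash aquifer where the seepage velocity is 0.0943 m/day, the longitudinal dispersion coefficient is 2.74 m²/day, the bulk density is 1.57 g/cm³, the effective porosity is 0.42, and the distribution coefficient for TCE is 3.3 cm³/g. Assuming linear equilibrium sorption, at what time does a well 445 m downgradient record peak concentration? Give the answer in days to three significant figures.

59000 days

Retardation factor R = 1 + ρ_b·K_d/n = 1 + 1.57 × 3.3/0.42 = 13.34.
Sorption retards both mechanisms: v_R = v/R = 0.007069 m/day, D_R = D/R = 0.2054 m²/day.
Peak time from v_R²t² + 2D_R t − x² = 0: t = (√(D_R² + v_R²x²) − D_R)/v_R².
√(D_R² + v_R²x²) = √(0.2054² + 0.007069² × 445²) = 3.152; v_R² = 4.997e-05.
t = (3.152 − 0.2054)/4.997e-05 = 59000 days.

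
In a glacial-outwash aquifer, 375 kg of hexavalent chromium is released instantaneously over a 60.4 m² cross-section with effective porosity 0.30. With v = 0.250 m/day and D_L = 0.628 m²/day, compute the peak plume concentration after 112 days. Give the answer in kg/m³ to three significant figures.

The peak of an instantaneous 1D plume sits at x = vt; there the Gaussian factor is 1 and C_max = M/(n_e·A·√(4πDt)), where n_e·A is the pore area the mass is dissolved in.
√(4πDt) = √(4π × 0.628 × 112) = 29.73 m, so C_max = 375/(0.30 × 60.4 × 29.73) = 0.696 kg/m³.

0.696 kg/m³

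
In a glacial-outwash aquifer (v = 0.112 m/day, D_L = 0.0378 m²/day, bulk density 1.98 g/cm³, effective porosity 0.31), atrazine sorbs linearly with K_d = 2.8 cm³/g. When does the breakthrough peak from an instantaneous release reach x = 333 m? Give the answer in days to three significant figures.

Retardation factor R = 1 + ρ_b·K_d/n = 1 + 1.98 × 2.8/0.31 = 18.88.
Sorption retards both mechanisms: v_R = v/R = 0.005932 m/day, D_R = D/R = 0.002002 m²/day.
Peak time from v_R²t² + 2D_R t − x² = 0: t = (√(D_R² + v_R²x²) − D_R)/v_R².
√(D_R² + v_R²x²) = √(0.002002² + 0.005932² × 333²) = 1.975; v_R² = 3.519e-05.
t = (1.975 − 0.002002)/3.519e-05 = 56100 days.

56100 days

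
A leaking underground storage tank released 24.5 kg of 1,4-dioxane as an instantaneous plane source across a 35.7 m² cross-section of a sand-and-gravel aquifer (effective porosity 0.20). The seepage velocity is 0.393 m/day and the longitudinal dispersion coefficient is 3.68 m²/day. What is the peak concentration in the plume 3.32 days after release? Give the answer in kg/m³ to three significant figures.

0.277 kg/m³

The peak of an instantaneous 1D plume sits at x = vt; there the Gaussian factor is 1 and C_max = M/(n_e·A·√(4πDt)), where n_e·A is the pore area the mass is dissolved in.
√(4πDt) = √(4π × 3.68 × 3.32) = 12.39 m, so C_max = 24.5/(0.20 × 35.7 × 12.39) = 0.277 kg/m³.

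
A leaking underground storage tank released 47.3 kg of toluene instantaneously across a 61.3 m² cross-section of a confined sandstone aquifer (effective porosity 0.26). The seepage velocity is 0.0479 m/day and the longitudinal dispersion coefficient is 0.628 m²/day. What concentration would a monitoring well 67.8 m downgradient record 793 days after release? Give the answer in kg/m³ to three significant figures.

0.0240 kg/m³

For an instantaneous plane source, C(x,t) = M/(n_e·A·√(4πDt)) · exp(−(x−vt)²/(4Dt)), with n_e·A the pore (flow) area.
Plume center vt = 0.0479 × 793 = 37.9847 m, so the well at 67.8 m is 29.8153 m downgradient of the peak.
√(4πDt) = 79.11 m, giving peak height M/(n_e·A·√(4πDt)) = 47.3/(0.26 × 61.3 × 79.11) = 0.03751 kg/m³.
(x−vt)²/(4Dt) = (29.8153)²/(4 × 0.628 × 793) = 0.4463; exp(−0.4463) = 0.6400.
C = 0.03751 × 0.6400 = 0.0240 kg/m³.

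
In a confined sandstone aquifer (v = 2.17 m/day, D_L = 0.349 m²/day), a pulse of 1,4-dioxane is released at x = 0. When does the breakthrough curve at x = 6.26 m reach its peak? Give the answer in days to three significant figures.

2.81 days

For the 1D instantaneous-source solution, setting ∂C/∂t = 0 at fixed x gives v²t² + 2Dt − x² = 0, so t = (√(D² + v²x²) − D)/v².
√(D² + v²x²) = √(0.349² + 2.17² × 6.26²) = 13.59; v² = 4.7089.
t = (13.59 − 0.349)/4.7089 = 2.81 days (vs. the pure-advection estimate x/v = 2.88 d).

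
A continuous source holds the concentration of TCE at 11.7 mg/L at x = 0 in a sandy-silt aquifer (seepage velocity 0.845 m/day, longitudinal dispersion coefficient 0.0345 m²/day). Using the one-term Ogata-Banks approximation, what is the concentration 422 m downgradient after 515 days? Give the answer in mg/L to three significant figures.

For a continuous step input, C/C₀ ≈ ½·erfc((x−vt)/(2√(Dt))).
vt = 0.845 × 515 = 435.175 m and 2√(Dt) = 2√(0.0345 × 515) = 8.430 m.
Argument (x−vt)/(2√(Dt)) = (422 − 435.175)/8.430 = -1.563; ½·erfc(-1.563) = 0.9865.
C = 11.7 × 0.9865 = 11.5 mg/L.

11.5 mg/L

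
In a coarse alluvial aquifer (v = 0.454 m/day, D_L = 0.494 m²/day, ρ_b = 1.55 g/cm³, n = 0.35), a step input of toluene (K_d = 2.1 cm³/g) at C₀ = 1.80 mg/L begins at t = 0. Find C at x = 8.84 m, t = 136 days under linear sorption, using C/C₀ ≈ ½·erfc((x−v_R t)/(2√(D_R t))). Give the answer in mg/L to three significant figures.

Retardation factor R = 1 + ρ_b·K_d/n = 1 + 1.55 × 2.1/0.35 = 10.30.
Sorption retards both mechanisms: v_R = v/R = 0.04408 m/day, D_R = D/R = 0.04796 m²/day.
v_R·t = 0.04408 × 136 = 5.99488 m; 2√(D_R t) = 5.108 m; argument = (8.84 − 5.99488)/5.108 = 0.5570.
C = C₀ × ½·erfc(0.5570) = 1.80 × 0.2154 = 0.388 mg/L.

0.388 mg/L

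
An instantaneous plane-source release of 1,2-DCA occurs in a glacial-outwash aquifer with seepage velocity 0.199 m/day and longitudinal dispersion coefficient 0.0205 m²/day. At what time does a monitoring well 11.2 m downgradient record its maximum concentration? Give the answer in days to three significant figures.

For the 1D instantaneous-source solution, setting ∂C/∂t = 0 at fixed x gives v²t² + 2Dt − x² = 0, so t = (√(D² + v²x²) − D)/v².
√(D² + v²x²) = √(0.0205² + 0.199² × 11.2²) = 2.229; v² = 0.039601.
t = (2.229 − 0.0205)/0.039601 = 55.8 days (vs. the pure-advection estimate x/v = 56.3 d).

55.8 days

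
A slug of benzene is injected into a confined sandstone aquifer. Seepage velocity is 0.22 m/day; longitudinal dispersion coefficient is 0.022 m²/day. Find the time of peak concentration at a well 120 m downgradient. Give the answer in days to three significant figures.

For the 1D instantaneous-source solution, setting ∂C/∂t = 0 at fixed x gives v²t² + 2Dt − x² = 0, so t = (√(D² + v²x²) − D)/v².
√(D² + v²x²) = √(0.022² + 0.22² × 120²) = 26.40; v² = 0.0484.
t = (26.40 − 0.022)/0.0484 = 545 days (vs. the pure-advection estimate x/v = 545 d).

545 days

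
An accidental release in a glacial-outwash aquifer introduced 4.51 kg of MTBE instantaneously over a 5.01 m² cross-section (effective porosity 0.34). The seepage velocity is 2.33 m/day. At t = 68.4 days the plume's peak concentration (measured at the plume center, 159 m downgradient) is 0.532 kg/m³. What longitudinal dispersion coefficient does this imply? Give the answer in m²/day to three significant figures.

At the plume center C_max = M/(n_e·A·√(4πDt)), so D = M²/(4πt·(n_e·A·C_max)²).
n_e·A·C_max = 0.34 × 5.01 × 0.532 = 0.9062 kg/m.
D = 4.51²/(4π × 68.4 × 0.9062²) = 0.0288 m²/day.

0.0288 m²/day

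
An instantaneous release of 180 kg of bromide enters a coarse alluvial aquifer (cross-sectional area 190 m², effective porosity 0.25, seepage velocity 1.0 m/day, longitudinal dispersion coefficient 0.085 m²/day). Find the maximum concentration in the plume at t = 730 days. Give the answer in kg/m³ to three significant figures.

0.136 kg/m³

The peak of an instantaneous 1D plume sits at x = vt; there the Gaussian factor is 1 and C_max = M/(n_e·A·√(4πDt)), where n_e·A is the pore area the mass is dissolved in.
√(4πDt) = √(4π × 0.085 × 730) = 27.92 m, so C_max = 180/(0.25 × 190 × 27.92) = 0.136 kg/m³.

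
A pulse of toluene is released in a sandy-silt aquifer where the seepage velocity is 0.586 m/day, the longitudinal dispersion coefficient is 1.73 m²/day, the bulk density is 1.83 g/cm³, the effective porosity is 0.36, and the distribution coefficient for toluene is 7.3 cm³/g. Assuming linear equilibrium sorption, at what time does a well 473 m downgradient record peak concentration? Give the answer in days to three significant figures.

30600 days

Retardation factor R = 1 + ρ_b·K_d/n = 1 + 1.83 × 7.3/0.36 = 38.11.
Sorption retards both mechanisms: v_R = v/R = 0.01538 m/day, D_R = D/R = 0.04539 m²/day.
Peak time from v_R²t² + 2D_R t − x² = 0: t = (√(D_R² + v_R²x²) − D_R)/v_R².
√(D_R² + v_R²x²) = √(0.04539² + 0.01538² × 473²) = 7.275; v_R² = 0.0002365.
t = (7.275 − 0.04539)/0.0002365 = 30600 days.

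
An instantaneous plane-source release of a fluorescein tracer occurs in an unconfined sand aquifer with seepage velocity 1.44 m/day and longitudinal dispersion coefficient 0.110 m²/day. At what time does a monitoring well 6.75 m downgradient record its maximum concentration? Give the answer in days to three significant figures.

For the 1D instantaneous-source solution, setting ∂C/∂t = 0 at fixed x gives v²t² + 2Dt − x² = 0, so t = (√(D² + v²x²) − D)/v².
√(D² + v²x²) = √(0.110² + 1.44² × 6.75²) = 9.721; v² = 2.0736.
t = (9.721 − 0.110)/2.0736 = 4.63 days (vs. the pure-advection estimate x/v = 4.69 d).

4.63 days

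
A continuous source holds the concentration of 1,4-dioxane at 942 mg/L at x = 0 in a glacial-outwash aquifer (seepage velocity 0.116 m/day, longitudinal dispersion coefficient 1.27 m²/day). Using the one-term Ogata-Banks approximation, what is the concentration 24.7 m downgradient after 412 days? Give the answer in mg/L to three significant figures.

For a continuous step input, C/C₀ ≈ ½·erfc((x−vt)/(2√(Dt))).
vt = 0.116 × 412 = 47.792 m and 2√(Dt) = 2√(1.27 × 412) = 45.75 m.
Argument (x−vt)/(2√(Dt)) = (24.7 − 47.792)/45.75 = -0.5047; ½·erfc(-0.5047) = 0.7623.
C = 942 × 0.7623 = 718 mg/L.

718 mg/L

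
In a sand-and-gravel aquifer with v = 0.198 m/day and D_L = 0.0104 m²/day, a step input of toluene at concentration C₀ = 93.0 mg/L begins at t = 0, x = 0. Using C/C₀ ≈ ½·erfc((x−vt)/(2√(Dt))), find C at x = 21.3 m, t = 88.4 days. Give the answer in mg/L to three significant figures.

For a continuous step input, C/C₀ ≈ ½·erfc((x−vt)/(2√(Dt))).
vt = 0.198 × 88.4 = 17.5032 m and 2√(Dt) = 2√(0.0104 × 88.4) = 1.918 m.
Argument (x−vt)/(2√(Dt)) = (21.3 − 17.5032)/1.918 = 1.980; ½·erfc(1.980) = 0.002554.
C = 93.0 × 0.002554 = 0.238 mg/L.

0.238 mg/L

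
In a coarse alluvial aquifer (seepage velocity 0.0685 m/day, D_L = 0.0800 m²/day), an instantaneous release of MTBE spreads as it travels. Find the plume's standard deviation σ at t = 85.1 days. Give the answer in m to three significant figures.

3.69 m

Dispersive spreading gives a Gaussian with σ² = 2Dt; advection only shifts the center.
σ = √(2 × 0.0800 × 85.1) = 3.69 m.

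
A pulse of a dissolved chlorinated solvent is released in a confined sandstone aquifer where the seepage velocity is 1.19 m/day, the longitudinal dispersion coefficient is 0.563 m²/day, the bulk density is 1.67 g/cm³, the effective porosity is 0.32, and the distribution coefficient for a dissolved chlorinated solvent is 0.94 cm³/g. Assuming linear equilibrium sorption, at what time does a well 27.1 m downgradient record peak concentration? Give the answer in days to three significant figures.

Retardation factor R = 1 + ρ_b·K_d/n = 1 + 1.67 × 0.94/0.32 = 5.906.
Sorption retards both mechanisms: v_R = v/R = 0.2015 m/day, D_R = D/R = 0.09533 m²/day.
Peak time from v_R²t² + 2D_R t − x² = 0: t = (√(D_R² + v_R²x²) − D_R)/v_R².
√(D_R² + v_R²x²) = √(0.09533² + 0.2015² × 27.1²) = 5.461; v_R² = 0.04060.
t = (5.461 − 0.09533)/0.04060 = 132 days.

132 days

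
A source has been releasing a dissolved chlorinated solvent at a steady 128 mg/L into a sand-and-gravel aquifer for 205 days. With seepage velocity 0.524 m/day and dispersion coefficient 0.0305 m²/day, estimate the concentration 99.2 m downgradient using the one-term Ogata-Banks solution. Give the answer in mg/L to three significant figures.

127 mg/L

For a continuous step input, C/C₀ ≈ ½·erfc((x−vt)/(2√(Dt))).
vt = 0.524 × 205 = 107.42 m and 2√(Dt) = 2√(0.0305 × 205) = 5.001 m.
Argument (x−vt)/(2√(Dt)) = (99.2 − 107.42)/5.001 = -1.644; ½·erfc(-1.644) = 0.9900.
C = 128 × 0.9900 = 127 mg/L.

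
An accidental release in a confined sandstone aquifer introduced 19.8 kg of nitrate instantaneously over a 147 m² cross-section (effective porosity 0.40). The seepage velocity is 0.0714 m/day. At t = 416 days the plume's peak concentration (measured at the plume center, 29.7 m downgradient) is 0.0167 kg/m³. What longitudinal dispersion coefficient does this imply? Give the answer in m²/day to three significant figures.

At the plume center C_max = M/(n_e·A·√(4πDt)), so D = M²/(4πt·(n_e·A·C_max)²).
n_e·A·C_max = 0.40 × 147 × 0.0167 = 0.9820 kg/m.
D = 19.8²/(4π × 416 × 0.9820²) = 0.0778 m²/day.

0.0778 m²/day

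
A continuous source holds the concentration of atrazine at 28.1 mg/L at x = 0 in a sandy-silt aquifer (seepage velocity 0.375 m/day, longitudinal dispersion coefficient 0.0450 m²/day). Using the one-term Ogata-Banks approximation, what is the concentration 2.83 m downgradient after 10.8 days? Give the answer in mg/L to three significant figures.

25.1 mg/L

For a continuous step input, C/C₀ ≈ ½·erfc((x−vt)/(2√(Dt))).
vt = 0.375 × 10.8 = 4.05 m and 2√(Dt) = 2√(0.0450 × 10.8) = 1.394 m.
Argument (x−vt)/(2√(Dt)) = (2.83 − 4.05)/1.394 = -0.8752; ½·erfc(-0.8752) = 0.8921.
C = 28.1 × 0.8921 = 25.1 mg/L.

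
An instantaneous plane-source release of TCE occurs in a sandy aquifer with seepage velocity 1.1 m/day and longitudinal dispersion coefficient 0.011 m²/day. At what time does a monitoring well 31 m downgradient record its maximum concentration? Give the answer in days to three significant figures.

For the 1D instantaneous-source solution, setting ∂C/∂t = 0 at fixed x gives v²t² + 2Dt − x² = 0, so t = (√(D² + v²x²) − D)/v².
√(D² + v²x²) = √(0.011² + 1.1² × 31²) = 34.10; v² = 1.21.
t = (34.10 − 0.011)/1.21 = 28.2 days (vs. the pure-advection estimate x/v = 28.2 d).

28.2 days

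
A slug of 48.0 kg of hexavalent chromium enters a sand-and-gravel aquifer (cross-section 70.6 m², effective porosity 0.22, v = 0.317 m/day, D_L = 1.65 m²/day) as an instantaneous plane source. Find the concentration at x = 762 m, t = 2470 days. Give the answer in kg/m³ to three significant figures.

0.0133 kg/m³

For an instantaneous plane source, C(x,t) = M/(n_e·A·√(4πDt)) · exp(−(x−vt)²/(4Dt)), with n_e·A the pore (flow) area.
Plume center vt = 0.317 × 2470 = 782.99 m, so the well at 762 m is 20.99 m upgradient of the peak.
√(4πDt) = 226.3 m, giving peak height M/(n_e·A·√(4πDt)) = 48.0/(0.22 × 70.6 × 226.3) = 0.01366 kg/m³.
(x−vt)²/(4Dt) = (-20.99)²/(4 × 1.65 × 2470) = 0.02703; exp(−0.02703) = 0.9733.
C = 0.01366 × 0.9733 = 0.0133 kg/m³.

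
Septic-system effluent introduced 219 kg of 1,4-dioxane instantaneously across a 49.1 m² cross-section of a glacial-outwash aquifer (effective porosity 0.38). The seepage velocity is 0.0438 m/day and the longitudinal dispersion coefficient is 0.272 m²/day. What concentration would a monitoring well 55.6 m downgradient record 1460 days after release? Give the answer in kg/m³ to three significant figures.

0.159 kg/m³

For an instantaneous plane source, C(x,t) = M/(n_e·A·√(4πDt)) · exp(−(x−vt)²/(4Dt)), with n_e·A the pore (flow) area.
Plume center vt = 0.0438 × 1460 = 63.948 m, so the well at 55.6 m is 8.348 m upgradient of the peak.
√(4πDt) = 70.64 m, giving peak height M/(n_e·A·√(4πDt)) = 219/(0.38 × 49.1 × 70.64) = 0.1662 kg/m³.
(x−vt)²/(4Dt) = (-8.348)²/(4 × 0.272 × 1460) = 0.04387; exp(−0.04387) = 0.9571.
C = 0.1662 × 0.9571 = 0.159 kg/m³.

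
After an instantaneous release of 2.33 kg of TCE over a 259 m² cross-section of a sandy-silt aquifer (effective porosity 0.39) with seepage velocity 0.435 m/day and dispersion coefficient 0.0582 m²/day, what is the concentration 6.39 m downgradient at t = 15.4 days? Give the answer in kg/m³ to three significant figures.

0.00669 kg/m³

For an instantaneous plane source, C(x,t) = M/(n_e·A·√(4πDt)) · exp(−(x−vt)²/(4Dt)), with n_e·A the pore (flow) area.
Plume center vt = 0.435 × 15.4 = 6.699 m, so the well at 6.39 m is 0.309 m upgradient of the peak.
√(4πDt) = 3.356 m, giving peak height M/(n_e·A·√(4πDt)) = 2.33/(0.39 × 259 × 3.356) = 0.006873 kg/m³.
(x−vt)²/(4Dt) = (-0.309)²/(4 × 0.0582 × 15.4) = 0.02663; exp(−0.02663) = 0.9737.
C = 0.006873 × 0.9737 = 0.00669 kg/m³.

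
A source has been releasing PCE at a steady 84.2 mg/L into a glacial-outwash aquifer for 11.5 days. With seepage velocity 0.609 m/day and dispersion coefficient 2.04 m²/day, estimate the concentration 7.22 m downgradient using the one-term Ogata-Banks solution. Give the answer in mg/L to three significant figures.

41.0 mg/L

For a continuous step input, C/C₀ ≈ ½·erfc((x−vt)/(2√(Dt))).
vt = 0.609 × 11.5 = 7.0035 m and 2√(Dt) = 2√(2.04 × 11.5) = 9.687 m.
Argument (x−vt)/(2√(Dt)) = (7.22 − 7.0035)/9.687 = 0.02235; ½·erfc(0.02235) = 0.4874.
C = 84.2 × 0.4874 = 41.0 mg/L.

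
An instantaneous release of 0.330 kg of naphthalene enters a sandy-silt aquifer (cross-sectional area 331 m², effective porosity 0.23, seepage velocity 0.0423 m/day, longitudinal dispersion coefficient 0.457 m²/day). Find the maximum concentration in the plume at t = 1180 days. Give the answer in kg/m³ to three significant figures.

5.27e-05 kg/m³

The peak of an instantaneous 1D plume sits at x = vt; there the Gaussian factor is 1 and C_max = M/(n_e·A·√(4πDt)), where n_e·A is the pore area the mass is dissolved in.
√(4πDt) = √(4π × 0.457 × 1180) = 82.32 m, so C_max = 0.330/(0.23 × 331 × 82.32) = 5.27e-05 kg/m³.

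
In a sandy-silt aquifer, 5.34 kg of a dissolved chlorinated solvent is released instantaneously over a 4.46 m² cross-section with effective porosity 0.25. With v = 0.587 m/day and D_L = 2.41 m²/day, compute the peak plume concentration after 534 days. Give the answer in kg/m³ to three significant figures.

The peak of an instantaneous 1D plume sits at x = vt; there the Gaussian factor is 1 and C_max = M/(n_e·A·√(4πDt)), where n_e·A is the pore area the mass is dissolved in.
√(4πDt) = √(4π × 2.41 × 534) = 127.2 m, so C_max = 5.34/(0.25 × 4.46 × 127.2) = 0.0377 kg/m³.

0.0377 kg/m³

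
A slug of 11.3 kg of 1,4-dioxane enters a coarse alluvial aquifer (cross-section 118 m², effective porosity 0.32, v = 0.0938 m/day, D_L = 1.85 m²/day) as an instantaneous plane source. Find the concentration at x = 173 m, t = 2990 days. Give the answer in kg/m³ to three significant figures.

0.000674 kg/m³

For an instantaneous plane source, C(x,t) = M/(n_e·A·√(4πDt)) · exp(−(x−vt)²/(4Dt)), with n_e·A the pore (flow) area.
Plume center vt = 0.0938 × 2990 = 280.462 m, so the well at 173 m is 107.462 m upgradient of the peak.
√(4πDt) = 263.6 m, giving peak height M/(n_e·A·√(4πDt)) = 11.3/(0.32 × 118 × 263.6) = 0.001135 kg/m³.
(x−vt)²/(4Dt) = (-107.462)²/(4 × 1.85 × 2990) = 0.5219; exp(−0.5219) = 0.5934.
C = 0.001135 × 0.5934 = 0.000674 kg/m³.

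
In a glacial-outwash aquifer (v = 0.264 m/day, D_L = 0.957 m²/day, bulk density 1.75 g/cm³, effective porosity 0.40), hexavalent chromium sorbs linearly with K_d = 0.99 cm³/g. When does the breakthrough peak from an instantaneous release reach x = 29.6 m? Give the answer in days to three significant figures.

Retardation factor R = 1 + ρ_b·K_d/n = 1 + 1.75 × 0.99/0.40 = 5.331.
Sorption retards both mechanisms: v_R = v/R = 0.04952 m/day, D_R = D/R = 0.1795 m²/day.
Peak time from v_R²t² + 2D_R t − x² = 0: t = (√(D_R² + v_R²x²) − D_R)/v_R².
√(D_R² + v_R²x²) = √(0.1795² + 0.04952² × 29.6²) = 1.477; v_R² = 0.002452.
t = (1.477 − 0.1795)/0.002452 = 529 days.

529 days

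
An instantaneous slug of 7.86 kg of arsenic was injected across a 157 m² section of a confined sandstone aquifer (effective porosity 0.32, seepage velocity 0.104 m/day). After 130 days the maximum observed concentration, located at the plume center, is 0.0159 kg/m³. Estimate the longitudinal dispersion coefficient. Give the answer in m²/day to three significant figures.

0.0593 m²/day

At the plume center C_max = M/(n_e·A·√(4πDt)), so D = M²/(4πt·(n_e·A·C_max)²).
n_e·A·C_max = 0.32 × 157 × 0.0159 = 0.7988 kg/m.
D = 7.86²/(4π × 130 × 0.7988²) = 0.0593 m²/day.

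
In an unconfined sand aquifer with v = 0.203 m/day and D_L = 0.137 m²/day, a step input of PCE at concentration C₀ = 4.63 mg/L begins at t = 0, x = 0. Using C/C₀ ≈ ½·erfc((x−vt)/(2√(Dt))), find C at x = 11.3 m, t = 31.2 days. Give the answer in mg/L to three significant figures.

For a continuous step input, C/C₀ ≈ ½·erfc((x−vt)/(2√(Dt))).
vt = 0.203 × 31.2 = 6.3336 m and 2√(Dt) = 2√(0.137 × 31.2) = 4.135 m.
Argument (x−vt)/(2√(Dt)) = (11.3 − 6.3336)/4.135 = 1.201; ½·erfc(1.201) = 0.04471.
C = 4.63 × 0.04471 = 0.207 mg/L.

0.207 mg/L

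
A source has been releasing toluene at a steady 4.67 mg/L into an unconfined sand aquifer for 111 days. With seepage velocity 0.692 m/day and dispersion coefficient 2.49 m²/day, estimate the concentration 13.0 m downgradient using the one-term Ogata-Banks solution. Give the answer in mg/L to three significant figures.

4.65 mg/L

For a continuous step input, C/C₀ ≈ ½·erfc((x−vt)/(2√(Dt))).
vt = 0.692 × 111 = 76.812 m and 2√(Dt) = 2√(2.49 × 111) = 33.25 m.
Argument (x−vt)/(2√(Dt)) = (13.0 − 76.812)/33.25 = -1.919; ½·erfc(-1.919) = 0.9967.
C = 4.67 × 0.9967 = 4.65 mg/L.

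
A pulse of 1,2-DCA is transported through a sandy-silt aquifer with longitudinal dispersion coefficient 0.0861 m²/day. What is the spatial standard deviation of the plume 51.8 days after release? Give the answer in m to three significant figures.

Dispersive spreading gives a Gaussian with σ² = 2Dt; advection only shifts the center.
σ = √(2 × 0.0861 × 51.8) = 2.99 m.

2.99 m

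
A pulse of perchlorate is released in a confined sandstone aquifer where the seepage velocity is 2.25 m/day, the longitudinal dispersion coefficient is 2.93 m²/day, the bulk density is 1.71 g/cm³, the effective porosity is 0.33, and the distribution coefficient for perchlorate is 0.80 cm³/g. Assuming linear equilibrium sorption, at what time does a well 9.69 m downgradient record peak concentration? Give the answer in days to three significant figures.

19.4 days

Retardation factor R = 1 + ρ_b·K_d/n = 1 + 1.71 × 0.80/0.33 = 5.145.
Sorption retards both mechanisms: v_R = v/R = 0.4373 m/day, D_R = D/R = 0.5695 m²/day.
Peak time from v_R²t² + 2D_R t − x² = 0: t = (√(D_R² + v_R²x²) − D_R)/v_R².
√(D_R² + v_R²x²) = √(0.5695² + 0.4373² × 9.69²) = 4.276; v_R² = 0.1912.
t = (4.276 − 0.5695)/0.1912 = 19.4 days.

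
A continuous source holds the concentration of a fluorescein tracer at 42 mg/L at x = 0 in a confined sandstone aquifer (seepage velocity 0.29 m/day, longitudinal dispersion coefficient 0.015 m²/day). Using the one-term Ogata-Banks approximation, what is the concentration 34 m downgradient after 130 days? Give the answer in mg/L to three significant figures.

For a continuous step input, C/C₀ ≈ ½·erfc((x−vt)/(2√(Dt))).
vt = 0.29 × 130 = 37.7 m and 2√(Dt) = 2√(0.015 × 130) = 2.793 m.
Argument (x−vt)/(2√(Dt)) = (34 − 37.7)/2.793 = -1.325; ½·erfc(-1.325) = 0.9695.
C = 42 × 0.9695 = 40.7 mg/L.

40.7 mg/L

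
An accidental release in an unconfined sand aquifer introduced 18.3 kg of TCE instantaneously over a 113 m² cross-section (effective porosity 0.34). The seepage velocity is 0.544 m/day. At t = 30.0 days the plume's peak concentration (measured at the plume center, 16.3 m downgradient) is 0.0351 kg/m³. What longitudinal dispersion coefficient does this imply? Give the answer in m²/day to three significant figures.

0.488 m²/day

At the plume center C_max = M/(n_e·A·√(4πDt)), so D = M²/(4πt·(n_e·A·C_max)²).
n_e·A·C_max = 0.34 × 113 × 0.0351 = 1.349 kg/m.
D = 18.3²/(4π × 30.0 × 1.349²) = 0.488 m²/day.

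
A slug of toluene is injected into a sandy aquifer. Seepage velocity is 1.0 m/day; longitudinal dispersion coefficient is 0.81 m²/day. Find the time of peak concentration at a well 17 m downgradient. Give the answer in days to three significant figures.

For the 1D instantaneous-source solution, setting ∂C/∂t = 0 at fixed x gives v²t² + 2Dt − x² = 0, so t = (√(D² + v²x²) − D)/v².
√(D² + v²x²) = √(0.81² + 1.0² × 17²) = 17.02; v² = 1.
t = (17.02 − 0.81)/1 = 16.2 days (vs. the pure-advection estimate x/v = 17.0 d).

16.2 days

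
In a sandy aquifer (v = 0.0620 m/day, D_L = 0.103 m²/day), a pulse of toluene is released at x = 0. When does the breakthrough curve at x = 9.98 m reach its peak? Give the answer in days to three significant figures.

136 days

For the 1D instantaneous-source solution, setting ∂C/∂t = 0 at fixed x gives v²t² + 2Dt − x² = 0, so t = (√(D² + v²x²) − D)/v².
√(D² + v²x²) = √(0.103² + 0.0620² × 9.98²) = 0.6273; v² = 0.003844.
t = (0.6273 − 0.103)/0.003844 = 136 days (vs. the pure-advection estimate x/v = 161 d).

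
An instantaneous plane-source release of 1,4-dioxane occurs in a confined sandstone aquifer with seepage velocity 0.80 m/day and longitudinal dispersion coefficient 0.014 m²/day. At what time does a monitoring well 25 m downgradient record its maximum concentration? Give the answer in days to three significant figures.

31.2 days

For the 1D instantaneous-source solution, setting ∂C/∂t = 0 at fixed x gives v²t² + 2Dt − x² = 0, so t = (√(D² + v²x²) − D)/v².
√(D² + v²x²) = √(0.014² + 0.80² × 25²) = 20.00; v² = 0.64.
t = (20.00 − 0.014)/0.64 = 31.2 days (vs. the pure-advection estimate x/v = 31.2 d).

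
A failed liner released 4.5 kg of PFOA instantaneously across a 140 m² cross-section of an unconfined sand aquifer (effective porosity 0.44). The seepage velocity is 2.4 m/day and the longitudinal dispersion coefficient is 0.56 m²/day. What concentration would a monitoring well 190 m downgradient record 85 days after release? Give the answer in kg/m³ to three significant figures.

For an instantaneous plane source, C(x,t) = M/(n_e·A·√(4πDt)) · exp(−(x−vt)²/(4Dt)), with n_e·A the pore (flow) area.
Plume center vt = 2.4 × 85 = 204 m, so the well at 190 m is 14 m upgradient of the peak.
√(4πDt) = 24.46 m, giving peak height M/(n_e·A·√(4πDt)) = 4.5/(0.44 × 140 × 24.46) = 0.002987 kg/m³.
(x−vt)²/(4Dt) = (-14)²/(4 × 0.56 × 85) = 1.029; exp(−1.029) = 0.3574.
C = 0.002987 × 0.3574 = 0.00107 kg/m³.

0.00107 kg/m³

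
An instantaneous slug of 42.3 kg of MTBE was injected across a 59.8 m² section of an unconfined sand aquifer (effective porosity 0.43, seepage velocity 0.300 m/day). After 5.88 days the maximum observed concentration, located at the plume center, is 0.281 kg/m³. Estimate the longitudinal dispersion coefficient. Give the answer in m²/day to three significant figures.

0.464 m²/day

At the plume center C_max = M/(n_e·A·√(4πDt)), so D = M²/(4πt·(n_e·A·C_max)²).
n_e·A·C_max = 0.43 × 59.8 × 0.281 = 7.226 kg/m.
D = 42.3²/(4π × 5.88 × 7.226²) = 0.464 m²/day.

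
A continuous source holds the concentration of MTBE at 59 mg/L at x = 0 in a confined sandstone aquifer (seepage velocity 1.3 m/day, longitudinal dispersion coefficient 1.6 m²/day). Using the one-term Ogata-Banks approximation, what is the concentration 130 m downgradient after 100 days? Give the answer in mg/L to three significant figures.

29.5 mg/L

For a continuous step input, C/C₀ ≈ ½·erfc((x−vt)/(2√(Dt))).
vt = 1.3 × 100 = 130 m and 2√(Dt) = 2√(1.6 × 100) = 25.30 m.
Argument (x−vt)/(2√(Dt)) = (130 − 130)/25.30 = 0; ½·erfc(0) = 0.5000.
C = 59 × 0.5000 = 29.5 mg/L.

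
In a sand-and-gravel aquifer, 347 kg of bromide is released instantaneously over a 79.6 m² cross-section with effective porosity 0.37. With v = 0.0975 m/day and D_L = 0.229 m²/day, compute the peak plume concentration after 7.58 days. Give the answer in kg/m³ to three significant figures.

2.52 kg/m³

The peak of an instantaneous 1D plume sits at x = vt; there the Gaussian factor is 1 and C_max = M/(n_e·A·√(4πDt)), where n_e·A is the pore area the mass is dissolved in.
√(4πDt) = √(4π × 0.229 × 7.58) = 4.670 m, so C_max = 347/(0.37 × 79.6 × 4.670) = 2.52 kg/m³.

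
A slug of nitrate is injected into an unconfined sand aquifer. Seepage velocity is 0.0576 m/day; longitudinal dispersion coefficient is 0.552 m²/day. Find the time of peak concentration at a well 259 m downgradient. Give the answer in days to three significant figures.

For the 1D instantaneous-source solution, setting ∂C/∂t = 0 at fixed x gives v²t² + 2Dt − x² = 0, so t = (√(D² + v²x²) − D)/v².
√(D² + v²x²) = √(0.552² + 0.0576² × 259²) = 14.93; v² = 0.00331776.
t = (14.93 − 0.552)/0.00331776 = 4330 days (vs. the pure-advection estimate x/v = 4500 d).

4330 days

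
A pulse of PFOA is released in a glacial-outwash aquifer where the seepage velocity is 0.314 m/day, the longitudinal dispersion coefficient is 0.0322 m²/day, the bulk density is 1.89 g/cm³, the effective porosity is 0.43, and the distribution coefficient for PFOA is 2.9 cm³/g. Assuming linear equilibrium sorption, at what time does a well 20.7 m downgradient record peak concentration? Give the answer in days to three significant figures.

902 days

Retardation factor R = 1 + ρ_b·K_d/n = 1 + 1.89 × 2.9/0.43 = 13.75.
Sorption retards both mechanisms: v_R = v/R = 0.02284 m/day, D_R = D/R = 0.002342 m²/day.
Peak time from v_R²t² + 2D_R t − x² = 0: t = (√(D_R² + v_R²x²) − D_R)/v_R².
√(D_R² + v_R²x²) = √(0.002342² + 0.02284² × 20.7²) = 0.4728; v_R² = 0.0005217.
t = (0.4728 − 0.002342)/0.0005217 = 902 days.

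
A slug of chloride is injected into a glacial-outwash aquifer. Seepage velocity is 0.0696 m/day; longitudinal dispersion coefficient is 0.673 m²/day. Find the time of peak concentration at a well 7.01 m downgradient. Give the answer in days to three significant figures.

For the 1D instantaneous-source solution, setting ∂C/∂t = 0 at fixed x gives v²t² + 2Dt − x² = 0, so t = (√(D² + v²x²) − D)/v².
√(D² + v²x²) = √(0.673² + 0.0696² × 7.01²) = 0.8312; v² = 0.00484416.
t = (0.8312 − 0.673)/0.00484416 = 32.7 days (vs. the pure-advection estimate x/v = 101 d).

32.7 days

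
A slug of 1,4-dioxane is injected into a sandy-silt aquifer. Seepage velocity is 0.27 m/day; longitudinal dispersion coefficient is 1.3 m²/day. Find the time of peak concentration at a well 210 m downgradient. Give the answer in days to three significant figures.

For the 1D instantaneous-source solution, setting ∂C/∂t = 0 at fixed x gives v²t² + 2Dt − x² = 0, so t = (√(D² + v²x²) − D)/v².
√(D² + v²x²) = √(1.3² + 0.27² × 210²) = 56.71; v² = 0.0729.
t = (56.71 − 1.3)/0.0729 = 760 days (vs. the pure-advection estimate x/v = 778 d).

760 days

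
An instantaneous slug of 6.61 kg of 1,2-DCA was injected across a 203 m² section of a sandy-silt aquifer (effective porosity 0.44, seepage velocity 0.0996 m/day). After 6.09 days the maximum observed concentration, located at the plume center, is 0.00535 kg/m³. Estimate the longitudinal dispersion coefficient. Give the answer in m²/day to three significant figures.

2.50 m²/day

At the plume center C_max = M/(n_e·A·√(4πDt)), so D = M²/(4πt·(n_e·A·C_max)²).
n_e·A·C_max = 0.44 × 203 × 0.00535 = 0.4779 kg/m.
D = 6.61²/(4π × 6.09 × 0.4779²) = 2.50 m²/day.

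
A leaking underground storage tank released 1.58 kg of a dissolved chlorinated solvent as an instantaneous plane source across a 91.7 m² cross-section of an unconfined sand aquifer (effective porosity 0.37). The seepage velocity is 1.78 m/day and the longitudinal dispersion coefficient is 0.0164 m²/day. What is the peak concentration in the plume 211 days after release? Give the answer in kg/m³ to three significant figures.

0.00706 kg/m³

The peak of an instantaneous 1D plume sits at x = vt; there the Gaussian factor is 1 and C_max = M/(n_e·A·√(4πDt)), where n_e·A is the pore area the mass is dissolved in.
√(4πDt) = √(4π × 0.0164 × 211) = 6.594 m, so C_max = 1.58/(0.37 × 91.7 × 6.594) = 0.00706 kg/m³.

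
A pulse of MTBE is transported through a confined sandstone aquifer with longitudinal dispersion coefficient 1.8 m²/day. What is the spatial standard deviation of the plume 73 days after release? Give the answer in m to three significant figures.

16.2 m

Dispersive spreading gives a Gaussian with σ² = 2Dt; advection only shifts the center.
σ = √(2 × 1.8 × 73) = 16.2 m.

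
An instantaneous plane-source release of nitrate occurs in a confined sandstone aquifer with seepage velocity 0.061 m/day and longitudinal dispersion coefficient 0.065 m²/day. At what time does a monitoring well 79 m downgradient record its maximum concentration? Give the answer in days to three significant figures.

For the 1D instantaneous-source solution, setting ∂C/∂t = 0 at fixed x gives v²t² + 2Dt − x² = 0, so t = (√(D² + v²x²) − D)/v².
√(D² + v²x²) = √(0.065² + 0.061² × 79²) = 4.819; v² = 0.003721.
t = (4.819 − 0.065)/0.003721 = 1280 days (vs. the pure-advection estimate x/v = 1300 d).

1280 days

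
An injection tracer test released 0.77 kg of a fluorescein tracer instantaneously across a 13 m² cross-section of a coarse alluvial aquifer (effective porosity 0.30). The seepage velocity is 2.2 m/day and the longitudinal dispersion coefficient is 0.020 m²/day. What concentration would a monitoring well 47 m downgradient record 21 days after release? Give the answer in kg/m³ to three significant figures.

For an instantaneous plane source, C(x,t) = M/(n_e·A·√(4πDt)) · exp(−(x−vt)²/(4Dt)), with n_e·A the pore (flow) area.
Plume center vt = 2.2 × 21 = 46.2 m, so the well at 47 m is 0.8 m downgradient of the peak.
√(4πDt) = 2.297 m, giving peak height M/(n_e·A·√(4πDt)) = 0.77/(0.30 × 13 × 2.297) = 0.08595 kg/m³.
(x−vt)²/(4Dt) = (0.8)²/(4 × 0.020 × 21) = 0.3810; exp(−0.3810) = 0.6832.
C = 0.08595 × 0.6832 = 0.0587 kg/m³.

0.0587 kg/m³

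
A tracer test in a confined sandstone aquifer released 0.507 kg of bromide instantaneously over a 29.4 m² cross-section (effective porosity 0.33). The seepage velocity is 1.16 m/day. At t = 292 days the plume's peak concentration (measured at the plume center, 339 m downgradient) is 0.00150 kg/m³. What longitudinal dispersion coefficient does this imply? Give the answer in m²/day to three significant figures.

At the plume center C_max = M/(n_e·A·√(4πDt)), so D = M²/(4πt·(n_e·A·C_max)²).
n_e·A·C_max = 0.33 × 29.4 × 0.00150 = 0.01455 kg/m.
D = 0.507²/(4π × 292 × 0.01455²) = 0.331 m²/day.

0.331 m²/day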